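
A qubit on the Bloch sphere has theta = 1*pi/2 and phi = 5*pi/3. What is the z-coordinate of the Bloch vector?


theta = 1.5708, phi = 5.2360
r_z = cos(theta) = 0.0000

0.0000


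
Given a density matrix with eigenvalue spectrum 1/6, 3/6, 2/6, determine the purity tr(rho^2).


tr(rho^2) = sum of eigenvalues squared
= (1/6)^2 + (3/6)^2 + (2/6)^2
= (1 + 9 + 4) / 36
= 14/36
= 0.3889

0.3889


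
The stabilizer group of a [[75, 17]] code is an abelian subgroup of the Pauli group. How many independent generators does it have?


For an [[n,k]] stabilizer code:
Number of stabilizer generators = n - k
= 75 - 17
= 58

58


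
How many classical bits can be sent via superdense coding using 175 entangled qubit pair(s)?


Superdense coding allows 2 classical bits per shared entangled pair.
175 pair(s) -> 2 * 175 = 350 classical bits

350


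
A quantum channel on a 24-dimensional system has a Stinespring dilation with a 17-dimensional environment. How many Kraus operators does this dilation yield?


Tracing out the environment in an orthonormal basis {|i>_E} gives Kraus operators K_i = <i|_E U |0>_E.
Number of Kraus operators = dim(H_env) = d_env
= 17

17


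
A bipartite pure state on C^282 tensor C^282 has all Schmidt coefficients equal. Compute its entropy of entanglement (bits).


For a maximally entangled state in d x d:
S = log2(d) = log2(282)
= 8.1396

8.1396


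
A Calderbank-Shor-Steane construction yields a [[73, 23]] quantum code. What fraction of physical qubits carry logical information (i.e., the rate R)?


Code rate R = k/n
= 23/73
= 0.3151

0.3151


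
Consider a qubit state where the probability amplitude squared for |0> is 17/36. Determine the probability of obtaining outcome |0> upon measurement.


|alpha|^2 = 17/36 = 0.4722
|beta|^2 = 1 - 17/36 = 19/36 = 0.5278
P(|0>) = |alpha|^2 = 0.4722

0.4722


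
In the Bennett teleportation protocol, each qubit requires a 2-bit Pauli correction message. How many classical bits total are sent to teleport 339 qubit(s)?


Quantum teleportation requires 2 classical bits per qubit teleported.
339 qubit(s) -> 2 * 339 = 678 classical bits

678


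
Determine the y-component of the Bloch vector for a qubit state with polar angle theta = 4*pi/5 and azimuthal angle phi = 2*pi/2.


theta = 2.5133, phi = 3.1416
r_y = sin(theta)*sin(phi) = 0.5878 * 0.0000
r_y = 0.0000

0.0000


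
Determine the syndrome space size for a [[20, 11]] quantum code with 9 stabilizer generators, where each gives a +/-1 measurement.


Each stabilizer generator gives a binary (+1 or -1) measurement outcome.
With 9 independent generators:
Total syndromes = 2^9
= 512

512


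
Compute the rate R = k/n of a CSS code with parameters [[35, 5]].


Code rate R = k/n
= 5/35
= 0.1429

0.1429


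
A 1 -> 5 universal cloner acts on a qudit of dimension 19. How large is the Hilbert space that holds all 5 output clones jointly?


Output space = H^(tensor 5) where dim(H) = 19
dim = 19^5
= 361 (after 2 factors)
= 6859 (after 3 factors)
= 130321 (after 4 factors)
= 2476099 (after 5 factors)
= 2476099

2476099


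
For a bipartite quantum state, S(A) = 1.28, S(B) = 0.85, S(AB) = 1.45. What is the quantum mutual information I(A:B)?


I(A:B) = S(A) + S(B) - S(AB)
= 1.28 + 0.85 - 1.45
= 0.6800

0.6800


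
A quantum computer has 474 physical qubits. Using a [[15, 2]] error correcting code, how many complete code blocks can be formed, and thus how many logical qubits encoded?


Each code block uses 15 physical qubits for 2 logical qubit(s).
Number of complete blocks = floor(474 / 15) = 31
Logical qubits = 31 * 2
= 62

62


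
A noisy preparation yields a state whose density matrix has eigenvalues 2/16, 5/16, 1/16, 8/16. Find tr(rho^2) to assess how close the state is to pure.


tr(rho^2) = sum of eigenvalues squared
= (2/16)^2 + (5/16)^2 + (1/16)^2 + (8/16)^2
= (4 + 25 + 1 + 64) / 256
= 94/256
= 0.3672

0.3672


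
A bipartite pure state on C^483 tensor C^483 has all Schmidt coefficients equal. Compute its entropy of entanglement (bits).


For a maximally entangled state in d x d:
S = log2(d) = log2(483)
= 8.9159

8.9159


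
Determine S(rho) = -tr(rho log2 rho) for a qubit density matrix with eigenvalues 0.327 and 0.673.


S = -p*log2(p) - (1-p)*log2(1-p)
p = 0.3270, 1-p = 0.6730
= -0.3270 * log2(0.3270) - 0.6730 * log2(0.6730)
= -(-0.5273) - (-0.3845)
= 0.9118

0.9118


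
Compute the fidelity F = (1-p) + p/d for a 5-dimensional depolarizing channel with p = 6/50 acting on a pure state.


F = (1-p) + p/d
= (1 - 0.1200) + 0.1200/5
= 0.8800 + 0.0240
= 0.9040

0.9040


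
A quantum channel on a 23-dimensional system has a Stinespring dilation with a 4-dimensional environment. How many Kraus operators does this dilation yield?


Tracing out the environment in an orthonormal basis {|i>_E} gives Kraus operators K_i = <i|_E U |0>_E.
Number of Kraus operators = dim(H_env) = d_env
= 4

4


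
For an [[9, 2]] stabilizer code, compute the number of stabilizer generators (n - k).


For an [[n,k]] stabilizer code:
Number of stabilizer generators = n - k
= 9 - 2
= 7

7


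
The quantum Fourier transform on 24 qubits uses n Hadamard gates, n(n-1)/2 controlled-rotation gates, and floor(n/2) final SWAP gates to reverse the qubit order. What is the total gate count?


Hadamard gates: 24
Controlled rotations: n*(n-1)/2 = 24*23/2 = 276
SWAP gates: floor(n/2) = floor(24/2) = 12
Total = 24 + 276 + 12
= 312

312


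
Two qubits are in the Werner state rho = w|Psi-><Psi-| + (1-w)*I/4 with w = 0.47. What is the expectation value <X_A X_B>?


|Psi-> = (|01> - |10>)/sqrt(2)
For the pure Bell state, <X_A X_B> = -1 (Bell-state Pauli correlator).
The maximally-mixed part I/4 has tr(I/4 * P tensor P) = 0 for any traceless Pauli P.
So <X_A X_B>_rho = w * (-1) + (1 - w) * 0
= 0.47 * (-1)
= -0.4700

-0.4700


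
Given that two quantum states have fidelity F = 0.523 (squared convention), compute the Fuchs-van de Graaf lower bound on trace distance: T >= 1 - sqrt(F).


Fuchs-van de Graaf (squared-fidelity convention): 1 - sqrt(F) <= T <= sqrt(1 - F).
Lower bound: T >= 1 - sqrt(F)
sqrt(F) = sqrt(0.523) = 0.7232
T >= 1 - 0.7232
T >= 0.2768

0.2768


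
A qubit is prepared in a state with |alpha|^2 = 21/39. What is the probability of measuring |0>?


|alpha|^2 = 21/39 = 0.5385
|beta|^2 = 1 - 21/39 = 18/39 = 0.4615
P(|0>) = |alpha|^2 = 0.5385

0.5385


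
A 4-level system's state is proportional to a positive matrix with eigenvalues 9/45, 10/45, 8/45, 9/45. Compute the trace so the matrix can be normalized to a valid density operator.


tr(M) = sum of eigenvalues
= 9/45 + 10/45 + 8/45 + 9/45
= 36/45
= 0.8000

0.8000


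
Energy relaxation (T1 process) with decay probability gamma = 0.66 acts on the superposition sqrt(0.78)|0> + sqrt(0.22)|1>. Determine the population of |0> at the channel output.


For amplitude damping with parameter gamma on state sqrt(a)|0> + sqrt(b)|1>:
alpha^2 = 0.78, beta^2 = 0.22
P(|0>) = alpha^2 + gamma * beta^2
= 0.78 + 0.66 * 0.22
= 0.78 + 0.1452
= 0.9252

0.9252


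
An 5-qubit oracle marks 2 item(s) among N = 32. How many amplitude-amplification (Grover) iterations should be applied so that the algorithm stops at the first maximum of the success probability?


After j Grover iterations the success probability is P(j) = sin^2((2j+1)*theta), where sin(theta) = sqrt(k/N).
N = 2^5 = 32, k = 2
sin(theta) = sqrt(k/N) = 0.25
theta = arcsin(sqrt(k/N)) = 0.2526802551 rad
P(j) reaches its first maximum when (2j+1)*theta is as close as possible to pi/2, i.e. j = round(pi/(4*theta) - 1/2).
pi/(4*theta) - 1/2 = 2.6083
(For comparison, the common estimate pi/4 * sqrt(N/k) = 3.1416; the exact maximiser is used here.)
Optimal iterations = 3

3


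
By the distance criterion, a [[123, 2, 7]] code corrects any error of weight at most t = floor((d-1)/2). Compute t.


Code parameters: [[123, 2, 7]], distance d = 7.
Number of correctable errors = floor((d-1)/2)
= floor((7 - 1)/2)
= floor(6/2)
= 3

3


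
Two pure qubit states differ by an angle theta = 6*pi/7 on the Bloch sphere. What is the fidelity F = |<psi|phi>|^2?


For states separated by angle theta on Bloch sphere:
F = cos^2(theta/2)
theta = 6*pi/7 = 2.6928
theta/2 = 1.3464
cos(theta/2) = 0.2225
F = 0.0495

0.0495


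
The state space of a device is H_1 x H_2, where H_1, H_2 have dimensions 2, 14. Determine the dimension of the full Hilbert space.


dim(H_1 x H_2) = 2 * 14
= 28

28


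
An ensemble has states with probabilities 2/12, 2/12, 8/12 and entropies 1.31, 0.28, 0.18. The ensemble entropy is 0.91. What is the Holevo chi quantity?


chi = S(rho) - sum_i p_i * S(rho_i)
Weighted entropy = 2/12 * 1.31 + 2/12 * 0.28 + 8/12 * 0.18
= 0.3850
chi = 0.91 - 0.3850
= 0.5250

0.5250


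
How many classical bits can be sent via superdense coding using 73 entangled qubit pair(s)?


Superdense coding allows 2 classical bits per shared entangled pair.
73 pair(s) -> 2 * 73 = 146 classical bits

146


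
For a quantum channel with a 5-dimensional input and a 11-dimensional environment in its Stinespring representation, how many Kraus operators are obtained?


Tracing out the environment in an orthonormal basis {|i>_E} gives Kraus operators K_i = <i|_E U |0>_E.
Number of Kraus operators = dim(H_env) = d_env
= 11

11


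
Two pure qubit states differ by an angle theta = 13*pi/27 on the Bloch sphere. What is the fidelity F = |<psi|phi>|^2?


For states separated by angle theta on Bloch sphere:
F = cos^2(theta/2)
theta = 13*pi/27 = 1.5126
theta/2 = 0.7563
cos(theta/2) = 0.7274
F = 0.5291

0.5291


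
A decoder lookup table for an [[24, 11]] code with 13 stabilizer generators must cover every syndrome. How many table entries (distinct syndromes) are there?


Each stabilizer generator gives a binary (+1 or -1) measurement outcome.
With 13 independent generators:
Total syndromes = 2^13
= 8192

8192


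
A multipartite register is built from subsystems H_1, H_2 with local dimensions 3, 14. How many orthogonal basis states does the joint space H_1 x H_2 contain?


dim(H_1 x H_2) = 3 * 14
= 42

42


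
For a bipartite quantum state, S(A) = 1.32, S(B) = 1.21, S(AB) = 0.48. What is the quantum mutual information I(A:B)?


I(A:B) = S(A) + S(B) - S(AB)
= 1.32 + 1.21 - 0.48
= 2.0500

2.0500


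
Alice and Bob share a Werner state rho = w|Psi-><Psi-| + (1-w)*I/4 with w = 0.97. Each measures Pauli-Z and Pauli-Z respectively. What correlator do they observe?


|Psi-> = (|01> - |10>)/sqrt(2)
For the pure Bell state, <Z_A Z_B> = -1 (Bell-state Pauli correlator).
The maximally-mixed part I/4 has tr(I/4 * P tensor P) = 0 for any traceless Pauli P.
So <Z_A Z_B>_rho = w * (-1) + (1 - w) * 0
= 0.97 * (-1)
= -0.9700

-0.9700


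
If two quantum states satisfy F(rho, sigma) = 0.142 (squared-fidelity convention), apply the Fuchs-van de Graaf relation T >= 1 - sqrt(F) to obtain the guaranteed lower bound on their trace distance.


Fuchs-van de Graaf (squared-fidelity convention): 1 - sqrt(F) <= T <= sqrt(1 - F).
Lower bound: T >= 1 - sqrt(F)
sqrt(F) = sqrt(0.142) = 0.3768
T >= 1 - 0.3768
T >= 0.6232

0.6232


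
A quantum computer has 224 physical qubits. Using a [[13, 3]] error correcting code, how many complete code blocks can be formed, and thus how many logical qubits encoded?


Each code block uses 13 physical qubits for 3 logical qubit(s).
Number of complete blocks = floor(224 / 13) = 17
Logical qubits = 17 * 3
= 51

51


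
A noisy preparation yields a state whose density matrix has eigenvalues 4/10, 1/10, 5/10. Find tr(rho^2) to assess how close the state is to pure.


tr(rho^2) = sum of eigenvalues squared
= (4/10)^2 + (1/10)^2 + (5/10)^2
= (16 + 1 + 25) / 100
= 42/100
= 0.4200

0.4200


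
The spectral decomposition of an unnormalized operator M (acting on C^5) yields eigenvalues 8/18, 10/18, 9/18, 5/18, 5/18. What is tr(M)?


tr(M) = sum of eigenvalues
= 8/18 + 10/18 + 9/18 + 5/18 + 5/18
= 37/18
= 2.0556

2.0556


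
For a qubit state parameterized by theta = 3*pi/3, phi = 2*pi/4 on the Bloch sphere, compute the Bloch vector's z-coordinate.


theta = 3.1416, phi = 1.5708
r_z = cos(theta) = -1.0000

-1.0000


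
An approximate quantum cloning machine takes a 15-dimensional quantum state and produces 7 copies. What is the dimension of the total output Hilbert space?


Output space = H^(tensor 7) where dim(H) = 15
dim = 15^7
= 225 (after 2 factors)
= 3375 (after 3 factors)
= 50625 (after 4 factors)
= 759375 (after 5 factors)
= 11390625 (after 6 factors)
= 170859375 (after 7 factors)
= 170859375

170859375


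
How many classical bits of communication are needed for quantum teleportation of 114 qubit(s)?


Quantum teleportation requires 2 classical bits per qubit teleported.
114 qubit(s) -> 2 * 114 = 228 classical bits

228


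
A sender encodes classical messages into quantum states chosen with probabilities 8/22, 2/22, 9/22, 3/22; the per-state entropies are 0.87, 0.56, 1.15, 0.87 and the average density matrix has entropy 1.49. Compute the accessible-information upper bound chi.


chi = S(rho) - sum_i p_i * S(rho_i)
Weighted entropy = 8/22 * 0.87 + 2/22 * 0.56 + 9/22 * 1.15 + 3/22 * 0.87
= 0.9564
chi = 1.49 - 0.9564
= 0.5336

0.5336


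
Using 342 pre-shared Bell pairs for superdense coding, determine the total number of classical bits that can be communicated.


Superdense coding allows 2 classical bits per shared entangled pair.
342 pair(s) -> 2 * 342 = 684 classical bits

684


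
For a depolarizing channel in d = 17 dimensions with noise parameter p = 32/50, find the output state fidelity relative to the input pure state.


F = (1-p) + p/d
= (1 - 0.6400) + 0.6400/17
= 0.3600 + 0.0376
= 0.3976

0.3976


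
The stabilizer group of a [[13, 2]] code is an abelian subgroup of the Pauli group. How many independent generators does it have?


For an [[n,k]] stabilizer code:
Number of stabilizer generators = n - k
= 13 - 2
= 11

11


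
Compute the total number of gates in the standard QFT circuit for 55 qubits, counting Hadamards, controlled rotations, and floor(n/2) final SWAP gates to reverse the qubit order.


Hadamard gates: 55
Controlled rotations: n*(n-1)/2 = 55*54/2 = 1485
SWAP gates: floor(n/2) = floor(55/2) = 27
Total = 55 + 1485 + 27
= 1567

1567


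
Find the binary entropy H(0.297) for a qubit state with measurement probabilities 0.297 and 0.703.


S = -p*log2(p) - (1-p)*log2(1-p)
p = 0.2970, 1-p = 0.7030
= -0.2970 * log2(0.2970) - 0.7030 * log2(0.7030)
= -(-0.5202) - (-0.3574)
= 0.8776

0.8776


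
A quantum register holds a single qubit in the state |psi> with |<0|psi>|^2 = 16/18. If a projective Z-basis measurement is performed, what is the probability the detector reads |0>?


|alpha|^2 = 16/18 = 0.8889
|beta|^2 = 1 - 16/18 = 2/18 = 0.1111
P(|0>) = |alpha|^2 = 0.8889

0.8889


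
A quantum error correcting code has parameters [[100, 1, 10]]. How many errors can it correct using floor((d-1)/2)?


Code parameters: [[100, 1, 10]], distance d = 10.
Number of correctable errors = floor((d-1)/2)
= floor((10 - 1)/2)
= floor(9/2)
= 4

4


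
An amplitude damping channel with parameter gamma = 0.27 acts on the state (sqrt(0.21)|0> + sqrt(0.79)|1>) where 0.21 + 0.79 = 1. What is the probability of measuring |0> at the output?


For amplitude damping with parameter gamma on state sqrt(a)|0> + sqrt(b)|1>:
alpha^2 = 0.21, beta^2 = 0.79
P(|0>) = alpha^2 + gamma * beta^2
= 0.21 + 0.27 * 0.79
= 0.21 + 0.2133
= 0.4233

0.4233


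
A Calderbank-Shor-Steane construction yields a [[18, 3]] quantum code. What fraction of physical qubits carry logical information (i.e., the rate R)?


Code rate R = k/n
= 3/18
= 0.1667

0.1667


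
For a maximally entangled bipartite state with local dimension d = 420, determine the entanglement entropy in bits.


For a maximally entangled state in d x d:
S = log2(d) = log2(420)
= 8.7142

8.7142


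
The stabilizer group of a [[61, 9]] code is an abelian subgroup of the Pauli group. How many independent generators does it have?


For an [[n,k]] stabilizer code:
Number of stabilizer generators = n - k
= 61 - 9
= 52

52


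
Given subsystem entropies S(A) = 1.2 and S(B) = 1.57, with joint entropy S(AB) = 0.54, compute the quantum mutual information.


I(A:B) = S(A) + S(B) - S(AB)
= 1.2 + 1.57 - 0.54
= 2.2300

2.2300


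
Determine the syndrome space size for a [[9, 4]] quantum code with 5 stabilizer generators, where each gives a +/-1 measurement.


Each stabilizer generator gives a binary (+1 or -1) measurement outcome.
With 5 independent generators:
Total syndromes = 2^5
= 32

32


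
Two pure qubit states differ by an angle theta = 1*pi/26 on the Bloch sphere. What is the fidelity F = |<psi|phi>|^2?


For states separated by angle theta on Bloch sphere:
F = cos^2(theta/2)
theta = 1*pi/26 = 0.1208
theta/2 = 0.0604
cos(theta/2) = 0.9982
F = 0.9964

0.9964


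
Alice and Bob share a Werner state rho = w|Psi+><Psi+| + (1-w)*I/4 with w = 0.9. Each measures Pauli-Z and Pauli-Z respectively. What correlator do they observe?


|Psi+> = (|01> + |10>)/sqrt(2)
For the pure Bell state, <Z_A Z_B> = -1 (Bell-state Pauli correlator).
The maximally-mixed part I/4 has tr(I/4 * P tensor P) = 0 for any traceless Pauli P.
So <Z_A Z_B>_rho = w * (-1) + (1 - w) * 0
= 0.9 * (-1)
= -0.9000

-0.9000


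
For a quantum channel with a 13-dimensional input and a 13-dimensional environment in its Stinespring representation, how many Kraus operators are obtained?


Tracing out the environment in an orthonormal basis {|i>_E} gives Kraus operators K_i = <i|_E U |0>_E.
Number of Kraus operators = dim(H_env) = d_env
= 13

13


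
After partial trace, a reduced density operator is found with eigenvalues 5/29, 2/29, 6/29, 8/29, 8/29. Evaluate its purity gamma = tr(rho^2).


tr(rho^2) = sum of eigenvalues squared
= (5/29)^2 + (2/29)^2 + (6/29)^2 + (8/29)^2 + (8/29)^2
= (25 + 4 + 36 + 64 + 64) / 841
= 193/841
= 0.2295

0.2295


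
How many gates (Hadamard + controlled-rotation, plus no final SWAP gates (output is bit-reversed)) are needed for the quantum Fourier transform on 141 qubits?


Hadamard gates: 141
Controlled rotations: n*(n-1)/2 = 141*140/2 = 9870
SWAP gates: 0 (omitted)
Total = 141 + 9870
= 10011

10011


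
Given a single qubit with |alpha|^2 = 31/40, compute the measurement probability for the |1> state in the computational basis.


|alpha|^2 = 31/40 = 0.7750
|beta|^2 = 1 - 31/40 = 9/40 = 0.2250
P(|1>) = |beta|^2 = 0.2250

0.2250


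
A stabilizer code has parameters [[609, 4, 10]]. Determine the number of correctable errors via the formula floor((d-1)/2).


Code parameters: [[609, 4, 10]], distance d = 10.
Number of correctable errors = floor((d-1)/2)
= floor((10 - 1)/2)
= floor(9/2)
= 4

4


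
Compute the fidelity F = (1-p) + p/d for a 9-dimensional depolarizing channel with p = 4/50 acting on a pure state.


F = (1-p) + p/d
= (1 - 0.0800) + 0.0800/9
= 0.9200 + 0.0089
= 0.9289

0.9289


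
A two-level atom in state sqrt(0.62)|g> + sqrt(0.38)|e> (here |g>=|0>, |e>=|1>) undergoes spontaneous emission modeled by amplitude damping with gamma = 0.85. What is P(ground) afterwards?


For amplitude damping with parameter gamma on state sqrt(a)|0> + sqrt(b)|1>:
alpha^2 = 0.62, beta^2 = 0.38
P(|0>) = alpha^2 + gamma * beta^2
= 0.62 + 0.85 * 0.38
= 0.62 + 0.3230
= 0.9430

0.9430


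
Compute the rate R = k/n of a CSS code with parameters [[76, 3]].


Code rate R = k/n
= 3/76
= 0.0395

0.0395


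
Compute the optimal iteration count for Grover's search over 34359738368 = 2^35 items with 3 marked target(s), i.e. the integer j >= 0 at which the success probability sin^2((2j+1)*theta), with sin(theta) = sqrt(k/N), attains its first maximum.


After j Grover iterations the success probability is P(j) = sin^2((2j+1)*theta), where sin(theta) = sqrt(k/N).
N = 2^35 = 34359738368, k = 3
sin(theta) = sqrt(k/N) = 9.344061824e-06
theta = arcsin(sqrt(k/N)) = 9.344061824e-06 rad
P(j) reaches its first maximum when (2j+1)*theta is as close as possible to pi/2, i.e. j = round(pi/(4*theta) - 1/2).
pi/(4*theta) - 1/2 = 84052.6857
(For comparison, the common estimate pi/4 * sqrt(N/k) = 84053.1857; the exact maximiser is used here.)
Optimal iterations = 84053

84053


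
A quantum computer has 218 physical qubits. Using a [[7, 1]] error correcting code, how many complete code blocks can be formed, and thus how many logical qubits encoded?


Each code block uses 7 physical qubits for 1 logical qubit(s).
Number of complete blocks = floor(218 / 7) = 31
Logical qubits = 31 * 1
= 31

31


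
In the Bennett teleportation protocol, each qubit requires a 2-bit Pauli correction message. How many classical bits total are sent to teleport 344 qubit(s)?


Quantum teleportation requires 2 classical bits per qubit teleported.
344 qubit(s) -> 2 * 344 = 688 classical bits

688


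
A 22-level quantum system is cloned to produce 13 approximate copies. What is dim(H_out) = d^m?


Output space = H^(tensor 13) where dim(H) = 22
dim = 22^13
= 484 (after 2 factors)
= 10648 (after 3 factors)
= 234256 (after 4 factors)
= 5153632 (after 5 factors)
= 113379904 (after 6 factors)
= 2494357888 (after 7 factors)
= 54875873536 (after 8 factors)
= 1207269217792 (after 9 factors)
= 26559922791424 (after 10 factors)
= 584318301411328 (after 11 factors)
= 12855002631049216 (after 12 factors)
= 282810057883082752 (after 13 factors)
= 282810057883082752

282810057883082752


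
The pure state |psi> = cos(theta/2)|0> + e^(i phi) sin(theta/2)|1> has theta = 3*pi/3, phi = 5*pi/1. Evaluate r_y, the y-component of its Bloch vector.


theta = 3.1416, phi = 15.7080
r_y = sin(theta)*sin(phi) = 0.0000 * 0.0000
r_y = 0.0000

0.0000


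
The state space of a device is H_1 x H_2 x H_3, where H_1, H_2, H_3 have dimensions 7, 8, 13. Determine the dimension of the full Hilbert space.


dim(H_1 x H_2 x H_3) = 7 * 8 * 13
= 56 * 13
= 728

728


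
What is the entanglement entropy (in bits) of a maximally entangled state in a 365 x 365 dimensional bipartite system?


For a maximally entangled state in d x d:
S = log2(d) = log2(365)
= 8.5118

8.5118


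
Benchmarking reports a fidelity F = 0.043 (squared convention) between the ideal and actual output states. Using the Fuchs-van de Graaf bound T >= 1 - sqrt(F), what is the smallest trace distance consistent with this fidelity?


Fuchs-van de Graaf (squared-fidelity convention): 1 - sqrt(F) <= T <= sqrt(1 - F).
Lower bound: T >= 1 - sqrt(F)
sqrt(F) = sqrt(0.043) = 0.2074
T >= 1 - 0.2074
T >= 0.7926

0.7926


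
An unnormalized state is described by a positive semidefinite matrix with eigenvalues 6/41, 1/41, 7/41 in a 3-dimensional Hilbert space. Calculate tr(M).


tr(M) = sum of eigenvalues
= 6/41 + 1/41 + 7/41
= 14/41
= 0.3415

0.3415


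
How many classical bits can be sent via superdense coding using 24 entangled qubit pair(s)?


Superdense coding allows 2 classical bits per shared entangled pair.
24 pair(s) -> 2 * 24 = 48 classical bits

48


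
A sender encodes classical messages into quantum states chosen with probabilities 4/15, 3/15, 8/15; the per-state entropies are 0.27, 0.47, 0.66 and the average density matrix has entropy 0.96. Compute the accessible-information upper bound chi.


chi = S(rho) - sum_i p_i * S(rho_i)
Weighted entropy = 4/15 * 0.27 + 3/15 * 0.47 + 8/15 * 0.66
= 0.5180
chi = 0.96 - 0.5180
= 0.4420

0.4420


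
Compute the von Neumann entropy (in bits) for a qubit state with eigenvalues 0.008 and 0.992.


S = -p*log2(p) - (1-p)*log2(1-p)
p = 0.0080, 1-p = 0.9920
= -0.0080 * log2(0.0080) - 0.9920 * log2(0.9920)
= -(-0.0557) - (-0.0115)
= 0.0672

0.0672


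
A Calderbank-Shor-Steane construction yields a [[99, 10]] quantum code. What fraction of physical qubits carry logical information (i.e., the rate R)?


Code rate R = k/n
= 10/99
= 0.1010

0.1010


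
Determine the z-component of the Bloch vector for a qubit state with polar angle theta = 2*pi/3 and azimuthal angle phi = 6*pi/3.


theta = 2.0944, phi = 6.2832
r_z = cos(theta) = -0.5000

-0.5000


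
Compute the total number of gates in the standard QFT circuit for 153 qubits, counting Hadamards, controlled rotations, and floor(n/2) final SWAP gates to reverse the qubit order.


Hadamard gates: 153
Controlled rotations: n*(n-1)/2 = 153*152/2 = 11628
SWAP gates: floor(n/2) = floor(153/2) = 76
Total = 153 + 11628 + 76
= 11857

11857


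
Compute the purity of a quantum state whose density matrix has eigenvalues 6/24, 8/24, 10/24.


tr(rho^2) = sum of eigenvalues squared
= (6/24)^2 + (8/24)^2 + (10/24)^2
= (36 + 64 + 100) / 576
= 200/576
= 0.3472

0.3472


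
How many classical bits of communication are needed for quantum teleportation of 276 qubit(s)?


Quantum teleportation requires 2 classical bits per qubit teleported.
276 qubit(s) -> 2 * 276 = 552 classical bits

552


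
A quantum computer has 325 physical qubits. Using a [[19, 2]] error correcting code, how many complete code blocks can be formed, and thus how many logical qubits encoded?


Each code block uses 19 physical qubits for 2 logical qubit(s).
Number of complete blocks = floor(325 / 19) = 17
Logical qubits = 17 * 2
= 34

34


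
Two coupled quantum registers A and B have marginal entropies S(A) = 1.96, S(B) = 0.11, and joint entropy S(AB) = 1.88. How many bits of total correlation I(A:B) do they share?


I(A:B) = S(A) + S(B) - S(AB)
= 1.96 + 0.11 - 1.88
= 0.1900

0.1900


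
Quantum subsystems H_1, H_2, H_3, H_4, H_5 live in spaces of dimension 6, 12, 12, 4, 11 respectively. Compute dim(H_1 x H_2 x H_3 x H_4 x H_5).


dim(H_1 x H_2 x H_3 x H_4 x H_5) = 6 * 12 * 12 * 4 * 11
= 72 * 12 * 4 * 11
= 864 * 4 * 11
= 3456 * 11
= 38016

38016


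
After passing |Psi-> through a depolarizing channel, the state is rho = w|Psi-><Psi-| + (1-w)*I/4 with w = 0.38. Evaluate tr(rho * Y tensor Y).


|Psi-> = (|01> - |10>)/sqrt(2)
For the pure Bell state, <Y_A Y_B> = -1 (Bell-state Pauli correlator).
The maximally-mixed part I/4 has tr(I/4 * P tensor P) = 0 for any traceless Pauli P.
So <Y_A Y_B>_rho = w * (-1) + (1 - w) * 0
= 0.38 * (-1)
= -0.3800

-0.3800


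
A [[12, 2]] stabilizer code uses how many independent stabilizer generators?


For an [[n,k]] stabilizer code:
Number of stabilizer generators = n - k
= 12 - 2
= 10

10


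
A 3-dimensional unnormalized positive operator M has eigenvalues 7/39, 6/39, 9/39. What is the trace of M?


tr(M) = sum of eigenvalues
= 7/39 + 6/39 + 9/39
= 22/39
= 0.5641

0.5641


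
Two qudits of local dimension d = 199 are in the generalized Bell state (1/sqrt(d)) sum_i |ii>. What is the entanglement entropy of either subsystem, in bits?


For a maximally entangled state in d x d:
S = log2(d) = log2(199)
= 7.6366

7.6366


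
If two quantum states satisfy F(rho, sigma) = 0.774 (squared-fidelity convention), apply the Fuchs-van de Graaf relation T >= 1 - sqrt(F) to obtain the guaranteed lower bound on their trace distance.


Fuchs-van de Graaf (squared-fidelity convention): 1 - sqrt(F) <= T <= sqrt(1 - F).
Lower bound: T >= 1 - sqrt(F)
sqrt(F) = sqrt(0.774) = 0.8798
T >= 1 - 0.8798
T >= 0.1202

0.1202


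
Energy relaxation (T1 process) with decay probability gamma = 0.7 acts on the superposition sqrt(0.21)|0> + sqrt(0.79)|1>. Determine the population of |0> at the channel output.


For amplitude damping with parameter gamma on state sqrt(a)|0> + sqrt(b)|1>:
alpha^2 = 0.21, beta^2 = 0.79
P(|0>) = alpha^2 + gamma * beta^2
= 0.21 + 0.7 * 0.79
= 0.21 + 0.5530
= 0.7630

0.7630


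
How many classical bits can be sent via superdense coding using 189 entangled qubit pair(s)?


Superdense coding allows 2 classical bits per shared entangled pair.
189 pair(s) -> 2 * 189 = 378 classical bits

378


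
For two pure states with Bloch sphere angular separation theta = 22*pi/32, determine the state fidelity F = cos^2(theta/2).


For states separated by angle theta on Bloch sphere:
F = cos^2(theta/2)
theta = 22*pi/32 = 2.1598
theta/2 = 1.0799
cos(theta/2) = 0.4714
F = 0.2222

0.2222


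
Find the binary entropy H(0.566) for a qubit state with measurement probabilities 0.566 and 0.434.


S = -p*log2(p) - (1-p)*log2(1-p)
p = 0.5660, 1-p = 0.4340
= -0.5660 * log2(0.5660) - 0.4340 * log2(0.4340)
= -(-0.4648) - (-0.5226)
= 0.9874

0.9874


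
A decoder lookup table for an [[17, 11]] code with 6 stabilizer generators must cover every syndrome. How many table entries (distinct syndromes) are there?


Each stabilizer generator gives a binary (+1 or -1) measurement outcome.
With 6 independent generators:
Total syndromes = 2^6
= 64

64


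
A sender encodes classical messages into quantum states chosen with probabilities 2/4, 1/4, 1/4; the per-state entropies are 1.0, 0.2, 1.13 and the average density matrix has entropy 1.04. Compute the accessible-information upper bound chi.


chi = S(rho) - sum_i p_i * S(rho_i)
Weighted entropy = 2/4 * 1.0 + 1/4 * 0.2 + 1/4 * 1.13
= 0.8325
chi = 1.04 - 0.8325
= 0.2075

0.2075


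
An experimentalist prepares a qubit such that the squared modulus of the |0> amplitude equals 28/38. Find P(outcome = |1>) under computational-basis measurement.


|alpha|^2 = 28/38 = 0.7368
|beta|^2 = 1 - 28/38 = 10/38 = 0.2632
P(|1>) = |beta|^2 = 0.2632

0.2632


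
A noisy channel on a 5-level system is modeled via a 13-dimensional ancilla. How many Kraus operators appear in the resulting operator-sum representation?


Tracing out the environment in an orthonormal basis {|i>_E} gives Kraus operators K_i = <i|_E U |0>_E.
Number of Kraus operators = dim(H_env) = d_env
= 13

13


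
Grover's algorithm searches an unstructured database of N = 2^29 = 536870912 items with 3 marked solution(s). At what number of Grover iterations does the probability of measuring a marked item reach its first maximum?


After j Grover iterations the success probability is P(j) = sin^2((2j+1)*theta), where sin(theta) = sqrt(k/N).
N = 2^29 = 536870912, k = 3
sin(theta) = sqrt(k/N) = 7.475249459e-05
theta = arcsin(sqrt(k/N)) = 7.475249466e-05 rad
P(j) reaches its first maximum when (2j+1)*theta is as close as possible to pi/2, i.e. j = round(pi/(4*theta) - 1/2).
pi/(4*theta) - 1/2 = 10506.1482
(For comparison, the common estimate pi/4 * sqrt(N/k) = 10506.6482; the exact maximiser is used here.)
Optimal iterations = 10506

10506


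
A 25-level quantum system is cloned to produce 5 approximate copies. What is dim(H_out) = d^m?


Output space = H^(tensor 5) where dim(H) = 25
dim = 25^5
= 625 (after 2 factors)
= 15625 (after 3 factors)
= 390625 (after 4 factors)
= 9765625 (after 5 factors)
= 9765625

9765625


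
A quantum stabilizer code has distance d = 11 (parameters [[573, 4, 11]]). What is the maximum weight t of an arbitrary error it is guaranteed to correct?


Code parameters: [[573, 4, 11]], distance d = 11.
Number of correctable errors = floor((d-1)/2)
= floor((11 - 1)/2)
= floor(10/2)
= 5

5


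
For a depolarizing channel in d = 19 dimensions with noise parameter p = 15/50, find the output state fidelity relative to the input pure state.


F = (1-p) + p/d
= (1 - 0.3000) + 0.3000/19
= 0.7000 + 0.0158
= 0.7158

0.7158


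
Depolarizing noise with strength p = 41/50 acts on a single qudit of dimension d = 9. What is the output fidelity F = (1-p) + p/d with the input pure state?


F = (1-p) + p/d
= (1 - 0.8200) + 0.8200/9
= 0.1800 + 0.0911
= 0.2711

0.2711


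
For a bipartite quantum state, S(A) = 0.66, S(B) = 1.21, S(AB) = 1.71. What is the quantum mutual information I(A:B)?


I(A:B) = S(A) + S(B) - S(AB)
= 0.66 + 1.21 - 1.71
= 0.1600

0.1600


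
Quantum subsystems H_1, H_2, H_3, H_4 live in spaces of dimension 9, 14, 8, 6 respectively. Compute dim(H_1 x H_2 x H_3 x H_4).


dim(H_1 x H_2 x H_3 x H_4) = 9 * 14 * 8 * 6
= 126 * 8 * 6
= 1008 * 6
= 6048

6048


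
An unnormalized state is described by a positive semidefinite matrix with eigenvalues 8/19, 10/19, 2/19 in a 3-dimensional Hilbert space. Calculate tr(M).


tr(M) = sum of eigenvalues
= 8/19 + 10/19 + 2/19
= 20/19
= 1.0526

1.0526


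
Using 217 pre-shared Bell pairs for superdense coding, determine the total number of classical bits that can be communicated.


Superdense coding allows 2 classical bits per shared entangled pair.
217 pair(s) -> 2 * 217 = 434 classical bits

434


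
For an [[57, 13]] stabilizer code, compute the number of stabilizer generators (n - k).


For an [[n,k]] stabilizer code:
Number of stabilizer generators = n - k
= 57 - 13
= 44

44


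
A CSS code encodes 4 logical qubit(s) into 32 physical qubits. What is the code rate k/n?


Code rate R = k/n
= 4/32
= 0.1250

0.1250


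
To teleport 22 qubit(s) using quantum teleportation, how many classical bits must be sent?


Quantum teleportation requires 2 classical bits per qubit teleported.
22 qubit(s) -> 2 * 22 = 44 classical bits

44


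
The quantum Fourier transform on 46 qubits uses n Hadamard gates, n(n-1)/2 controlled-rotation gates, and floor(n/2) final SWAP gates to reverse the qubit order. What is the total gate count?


Hadamard gates: 46
Controlled rotations: n*(n-1)/2 = 46*45/2 = 1035
SWAP gates: floor(n/2) = floor(46/2) = 23
Total = 46 + 1035 + 23
= 1104

1104


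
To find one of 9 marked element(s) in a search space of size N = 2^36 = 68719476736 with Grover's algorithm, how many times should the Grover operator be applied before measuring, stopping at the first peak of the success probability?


After j Grover iterations the success probability is P(j) = sin^2((2j+1)*theta), where sin(theta) = sqrt(k/N).
N = 2^36 = 68719476736, k = 9
sin(theta) = sqrt(k/N) = 1.14440918e-05
theta = arcsin(sqrt(k/N)) = 1.14440918e-05 rad
P(j) reaches its first maximum when (2j+1)*theta is as close as possible to pi/2, i.e. j = round(pi/(4*theta) - 1/2).
pi/(4*theta) - 1/2 = 68628.6387
(For comparison, the common estimate pi/4 * sqrt(N/k) = 68629.1387; the exact maximiser is used here.)
Optimal iterations = 68629

68629


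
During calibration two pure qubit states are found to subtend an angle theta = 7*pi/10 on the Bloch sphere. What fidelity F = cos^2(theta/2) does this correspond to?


For states separated by angle theta on Bloch sphere:
F = cos^2(theta/2)
theta = 7*pi/10 = 2.1991
theta/2 = 1.0996
cos(theta/2) = 0.4540
F = 0.2061

0.2061


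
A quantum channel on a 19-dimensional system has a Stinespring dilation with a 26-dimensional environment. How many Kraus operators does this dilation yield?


Tracing out the environment in an orthonormal basis {|i>_E} gives Kraus operators K_i = <i|_E U |0>_E.
Number of Kraus operators = dim(H_env) = d_env
= 26

26


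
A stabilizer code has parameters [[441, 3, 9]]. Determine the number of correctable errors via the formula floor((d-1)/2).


Code parameters: [[441, 3, 9]], distance d = 9.
Number of correctable errors = floor((d-1)/2)
= floor((9 - 1)/2)
= floor(8/2)
= 4

4


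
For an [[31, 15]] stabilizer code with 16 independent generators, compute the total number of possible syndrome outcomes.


Each stabilizer generator gives a binary (+1 or -1) measurement outcome.
With 16 independent generators:
Total syndromes = 2^16
= 65536

65536


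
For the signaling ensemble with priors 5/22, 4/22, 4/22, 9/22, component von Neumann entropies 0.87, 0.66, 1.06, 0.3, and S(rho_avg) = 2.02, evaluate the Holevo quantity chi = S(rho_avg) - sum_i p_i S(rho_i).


chi = S(rho) - sum_i p_i * S(rho_i)
Weighted entropy = 5/22 * 0.87 + 4/22 * 0.66 + 4/22 * 1.06 + 9/22 * 0.3
= 0.6332
chi = 2.02 - 0.6332
= 1.3868

1.3868


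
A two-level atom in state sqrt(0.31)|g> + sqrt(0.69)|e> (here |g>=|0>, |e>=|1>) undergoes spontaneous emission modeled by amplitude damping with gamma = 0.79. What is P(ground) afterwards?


For amplitude damping with parameter gamma on state sqrt(a)|0> + sqrt(b)|1>:
alpha^2 = 0.31, beta^2 = 0.69
P(|0>) = alpha^2 + gamma * beta^2
= 0.31 + 0.79 * 0.69
= 0.31 + 0.5451
= 0.8551

0.8551


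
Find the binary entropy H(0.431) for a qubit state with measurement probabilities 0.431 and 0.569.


S = -p*log2(p) - (1-p)*log2(1-p)
p = 0.4310, 1-p = 0.5690
= -0.4310 * log2(0.4310) - 0.5690 * log2(0.5690)
= -(-0.5233) - (-0.4629)
= 0.9862

0.9862


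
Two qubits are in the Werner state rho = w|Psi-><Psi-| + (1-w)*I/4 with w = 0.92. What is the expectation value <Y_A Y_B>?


|Psi-> = (|01> - |10>)/sqrt(2)
For the pure Bell state, <Y_A Y_B> = -1 (Bell-state Pauli correlator).
The maximally-mixed part I/4 has tr(I/4 * P tensor P) = 0 for any traceless Pauli P.
So <Y_A Y_B>_rho = w * (-1) + (1 - w) * 0
= 0.92 * (-1)
= -0.9200

-0.9200


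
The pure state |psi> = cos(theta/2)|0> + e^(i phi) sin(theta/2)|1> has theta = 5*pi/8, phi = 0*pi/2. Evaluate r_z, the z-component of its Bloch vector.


theta = 1.9635, phi = 0.0000
r_z = cos(theta) = -0.3827

-0.3827


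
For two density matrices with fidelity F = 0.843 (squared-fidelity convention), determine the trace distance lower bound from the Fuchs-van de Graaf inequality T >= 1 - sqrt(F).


Fuchs-van de Graaf (squared-fidelity convention): 1 - sqrt(F) <= T <= sqrt(1 - F).
Lower bound: T >= 1 - sqrt(F)
sqrt(F) = sqrt(0.843) = 0.9182
T >= 1 - 0.9182
T >= 0.0818

0.0818


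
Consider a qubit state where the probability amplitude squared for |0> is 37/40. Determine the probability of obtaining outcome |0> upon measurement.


|alpha|^2 = 37/40 = 0.9250
|beta|^2 = 1 - 37/40 = 3/40 = 0.0750
P(|0>) = |alpha|^2 = 0.9250

0.9250


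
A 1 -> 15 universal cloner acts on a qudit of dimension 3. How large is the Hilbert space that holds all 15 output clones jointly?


Output space = H^(tensor 15) where dim(H) = 3
dim = 3^15
= 9 (after 2 factors)
= 27 (after 3 factors)
= 81 (after 4 factors)
= 243 (after 5 factors)
= 729 (after 6 factors)
= 2187 (after 7 factors)
= 6561 (after 8 factors)
= 19683 (after 9 factors)
= 59049 (after 10 factors)
= 177147 (after 11 factors)
= 531441 (after 12 factors)
= 1594323 (after 13 factors)
= 4782969 (after 14 factors)
= 14348907 (after 15 factors)
= 14348907

14348907


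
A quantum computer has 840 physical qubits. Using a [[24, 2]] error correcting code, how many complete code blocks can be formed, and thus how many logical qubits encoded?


Each code block uses 24 physical qubits for 2 logical qubit(s).
Number of complete blocks = floor(840 / 24) = 35
Logical qubits = 35 * 2
= 70

70


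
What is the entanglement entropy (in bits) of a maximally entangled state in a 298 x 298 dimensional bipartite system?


For a maximally entangled state in d x d:
S = log2(d) = log2(298)
= 8.2192

8.2192


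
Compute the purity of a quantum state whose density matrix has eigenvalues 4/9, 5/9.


tr(rho^2) = sum of eigenvalues squared
= (4/9)^2 + (5/9)^2
= (16 + 25) / 81
= 41/81
= 0.5062

0.5062


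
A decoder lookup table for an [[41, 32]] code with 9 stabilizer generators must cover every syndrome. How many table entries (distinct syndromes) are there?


Each stabilizer generator gives a binary (+1 or -1) measurement outcome.
With 9 independent generators:
Total syndromes = 2^9
= 512

512


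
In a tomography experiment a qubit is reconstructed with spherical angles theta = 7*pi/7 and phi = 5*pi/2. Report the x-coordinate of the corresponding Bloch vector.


theta = 3.1416, phi = 7.8540
r_x = sin(theta)*cos(phi) = 0.0000 * 0.0000
r_x = 0.0000

0.0000


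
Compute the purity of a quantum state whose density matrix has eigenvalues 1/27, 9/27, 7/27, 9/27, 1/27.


tr(rho^2) = sum of eigenvalues squared
= (1/27)^2 + (9/27)^2 + (7/27)^2 + (9/27)^2 + (1/27)^2
= (1 + 81 + 49 + 81 + 1) / 729
= 213/729
= 0.2922

0.2922


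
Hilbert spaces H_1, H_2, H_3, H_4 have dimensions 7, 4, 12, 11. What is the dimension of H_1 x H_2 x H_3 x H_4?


dim(H_1 x H_2 x H_3 x H_4) = 7 * 4 * 12 * 11
= 28 * 12 * 11
= 336 * 11
= 3696

3696
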